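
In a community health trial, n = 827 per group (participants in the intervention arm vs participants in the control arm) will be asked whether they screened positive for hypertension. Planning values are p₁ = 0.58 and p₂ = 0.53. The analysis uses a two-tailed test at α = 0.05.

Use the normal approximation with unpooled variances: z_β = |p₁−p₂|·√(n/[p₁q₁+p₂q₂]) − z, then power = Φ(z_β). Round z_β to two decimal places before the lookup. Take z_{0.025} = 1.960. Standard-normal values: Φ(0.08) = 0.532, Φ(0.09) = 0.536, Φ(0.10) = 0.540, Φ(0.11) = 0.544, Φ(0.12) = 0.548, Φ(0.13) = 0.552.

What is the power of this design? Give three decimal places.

Power ≈ 0.536

z_β = |p₁−p₂|·√(n/[p₁q₁+p₂q₂]) − z_{α/2}
    = 0.05 · √(827/0.4927) − 1.960
    = 0.05 · 40.9696 − 1.960
    = 2.0485 − 1.960 = 0.0885 → 0.09
Power = Φ(0.09) = 0.536.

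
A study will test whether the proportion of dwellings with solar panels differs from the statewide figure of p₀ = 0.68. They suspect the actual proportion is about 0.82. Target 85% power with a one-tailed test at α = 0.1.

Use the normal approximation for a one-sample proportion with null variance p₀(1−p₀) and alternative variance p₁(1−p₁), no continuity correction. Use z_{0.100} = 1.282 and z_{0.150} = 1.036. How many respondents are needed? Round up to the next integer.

n = 51

n = [z_α·√(p₀q₀) + z_β·√(p₁q₁)]² / (p₁ − p₀)²
  = [1.282·√(0.68·0.32) + 1.036·√(0.82·0.18)]² / (0.14)²
  = [1.282·0.4665 + 1.036·0.3842]² / 0.0196
  = [0.9960]² / 0.0196
  = 50.62
Round up → n = 51.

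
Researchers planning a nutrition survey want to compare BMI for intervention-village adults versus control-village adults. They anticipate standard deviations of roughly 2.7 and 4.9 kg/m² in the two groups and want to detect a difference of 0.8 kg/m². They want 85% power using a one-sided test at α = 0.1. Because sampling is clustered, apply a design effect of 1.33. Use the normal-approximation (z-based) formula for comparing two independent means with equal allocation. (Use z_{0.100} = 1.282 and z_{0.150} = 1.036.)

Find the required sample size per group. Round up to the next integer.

n = (z_α + z_β)² · (σ₁² + σ₂²) / δ²
  = (1.282 + 1.036)² · (2.7² + 4.9² = 31.3) / 0.8²
  = 5.3731 · 31.3 / 0.64
  = 262.78
Design effect: 1.33 × 262.78 = 349.50.
Round up → n = 350 per group.

n = 350 per group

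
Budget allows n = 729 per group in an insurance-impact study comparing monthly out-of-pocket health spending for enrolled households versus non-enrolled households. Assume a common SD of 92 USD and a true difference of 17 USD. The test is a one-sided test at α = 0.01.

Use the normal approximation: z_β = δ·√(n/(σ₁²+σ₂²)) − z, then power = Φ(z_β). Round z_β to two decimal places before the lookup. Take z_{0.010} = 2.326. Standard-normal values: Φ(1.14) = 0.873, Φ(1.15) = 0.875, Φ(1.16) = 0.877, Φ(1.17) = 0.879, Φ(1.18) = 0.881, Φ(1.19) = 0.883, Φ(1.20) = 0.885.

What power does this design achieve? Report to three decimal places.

Power ≈ 0.885

z_β = δ·√(n/(σ₁²+σ₂²)) − z_α
    = 17 · √(729/16928) − 2.326
    = 17 · 0.20752 − 2.326
    = 3.5278 − 2.326 = 1.2018 → 1.20
Power = Φ(1.20) = 0.885.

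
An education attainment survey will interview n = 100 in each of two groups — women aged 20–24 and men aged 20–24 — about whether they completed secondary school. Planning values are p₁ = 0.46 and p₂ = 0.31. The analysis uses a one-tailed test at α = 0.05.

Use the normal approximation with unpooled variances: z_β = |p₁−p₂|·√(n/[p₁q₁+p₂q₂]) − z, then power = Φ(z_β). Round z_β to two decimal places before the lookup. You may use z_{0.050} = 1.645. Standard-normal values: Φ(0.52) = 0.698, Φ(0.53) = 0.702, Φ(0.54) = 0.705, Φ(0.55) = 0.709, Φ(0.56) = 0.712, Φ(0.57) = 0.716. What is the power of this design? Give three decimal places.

Power ≈ 0.712

z_β = |p₁−p₂|·√(n/[p₁q₁+p₂q₂]) − z_α
    = 0.15 · √(100/0.4623) − 1.645
    = 0.15 · 14.7075 − 1.645
    = 2.2061 − 1.645 = 0.5611 → 0.56
Power = Φ(0.56) = 0.712.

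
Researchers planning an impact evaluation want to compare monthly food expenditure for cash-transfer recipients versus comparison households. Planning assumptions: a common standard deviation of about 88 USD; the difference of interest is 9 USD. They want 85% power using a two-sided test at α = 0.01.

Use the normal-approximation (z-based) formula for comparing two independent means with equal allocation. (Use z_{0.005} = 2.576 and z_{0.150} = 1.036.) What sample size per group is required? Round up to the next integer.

n = 2495 per group

n = (z_{α/2} + z_β)² · (σ₁² + σ₂²) / δ²
  = (2.576 + 1.036)² · (2·88² = 15488) / 9²
  = 13.0465 · 15488 / 81
  = 2494.63
Round up → n = 2495 per group.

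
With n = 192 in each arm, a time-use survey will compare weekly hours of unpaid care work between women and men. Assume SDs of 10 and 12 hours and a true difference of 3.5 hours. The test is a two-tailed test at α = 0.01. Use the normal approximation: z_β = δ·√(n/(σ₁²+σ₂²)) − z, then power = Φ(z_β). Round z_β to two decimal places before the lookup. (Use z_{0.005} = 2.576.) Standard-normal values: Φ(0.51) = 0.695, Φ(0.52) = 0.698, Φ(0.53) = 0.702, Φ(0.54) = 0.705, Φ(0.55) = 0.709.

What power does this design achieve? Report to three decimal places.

z_β = δ·√(n/(σ₁²+σ₂²)) − z_{α/2}
    = 3.5 · √(192/244) − 2.576
    = 3.5 · 0.88707 − 2.576
    = 3.1047 − 2.576 = 0.5287 → 0.53
Power = Φ(0.53) = 0.702.

Power ≈ 0.702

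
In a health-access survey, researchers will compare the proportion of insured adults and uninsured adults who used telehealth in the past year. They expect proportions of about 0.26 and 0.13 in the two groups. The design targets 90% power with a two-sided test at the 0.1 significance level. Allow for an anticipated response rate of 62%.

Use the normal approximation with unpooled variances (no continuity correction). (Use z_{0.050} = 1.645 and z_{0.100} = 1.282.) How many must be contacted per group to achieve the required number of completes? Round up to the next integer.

n = (z_{α/2} + z_β)² · [p₁(1−p₁) + p₂(1−p₂)] / (p₁ − p₂)²
  = (1.645 + 1.282)² · (0.26·0.74 + 0.13·0.87) / (0.13)²
  = (2.927)² · (0.1924 + 0.1131) / 0.0169
  = 8.5673 · 0.3055 / 0.0169
  = 154.87
Adjust for 62% response: 154.87 / 0.62 = 249.79.
Round up → n = 250 per group.

n = 250 per group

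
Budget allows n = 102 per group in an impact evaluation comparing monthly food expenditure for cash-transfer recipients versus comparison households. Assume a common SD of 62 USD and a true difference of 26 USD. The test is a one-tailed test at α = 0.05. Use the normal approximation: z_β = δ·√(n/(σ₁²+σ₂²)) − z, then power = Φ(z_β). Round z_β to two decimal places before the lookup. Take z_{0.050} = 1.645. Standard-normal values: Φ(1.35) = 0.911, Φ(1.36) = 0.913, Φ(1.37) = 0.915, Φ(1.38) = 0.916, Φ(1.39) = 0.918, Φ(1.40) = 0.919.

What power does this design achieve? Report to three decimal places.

z_β = δ·√(n/(σ₁²+σ₂²)) − z_α
    = 26 · √(102/7688) − 1.645
    = 26 · 0.11518 − 1.645
    = 2.9948 − 1.645 = 1.3498 → 1.35
Power = Φ(1.35) = 0.911.

Power ≈ 0.911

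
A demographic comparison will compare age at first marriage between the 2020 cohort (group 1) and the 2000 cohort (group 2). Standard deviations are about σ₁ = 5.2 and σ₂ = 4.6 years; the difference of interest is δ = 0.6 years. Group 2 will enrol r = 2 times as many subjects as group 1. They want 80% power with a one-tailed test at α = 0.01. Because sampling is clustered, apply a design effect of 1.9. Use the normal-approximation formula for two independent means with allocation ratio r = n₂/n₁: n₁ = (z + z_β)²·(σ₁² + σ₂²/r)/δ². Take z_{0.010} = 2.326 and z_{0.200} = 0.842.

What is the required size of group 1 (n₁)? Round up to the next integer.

n₁ = (z_α + z_β)² · (σ₁² + σ₂²/r) / δ²
   = (2.326 + 0.842)² · (5.2² + 4.6²/2) / 0.6²
   = 10.0362 · (27.04 + 10.58) / 0.36
   = 10.0362 · 37.62 / 0.36
   = 1048.79
Design effect: 1.9 × 1048.79 = 1992.69.
Round up → n₁ = 1993; n₂ = r·n₁ = 2 × 1993 = 3986.

n₁ = 1993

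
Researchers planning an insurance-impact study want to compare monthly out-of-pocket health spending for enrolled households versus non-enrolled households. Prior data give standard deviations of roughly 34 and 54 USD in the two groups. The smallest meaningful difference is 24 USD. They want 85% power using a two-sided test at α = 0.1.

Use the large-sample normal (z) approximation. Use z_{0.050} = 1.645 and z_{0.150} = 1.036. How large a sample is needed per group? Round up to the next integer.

n = 51 per group

n = (z_{α/2} + z_β)² · (σ₁² + σ₂²) / δ²
  = (1.645 + 1.036)² · (34² + 54² = 4072) / 24²
  = 7.1878 · 4072 / 576
  = 50.81
Round up → n = 51 per group.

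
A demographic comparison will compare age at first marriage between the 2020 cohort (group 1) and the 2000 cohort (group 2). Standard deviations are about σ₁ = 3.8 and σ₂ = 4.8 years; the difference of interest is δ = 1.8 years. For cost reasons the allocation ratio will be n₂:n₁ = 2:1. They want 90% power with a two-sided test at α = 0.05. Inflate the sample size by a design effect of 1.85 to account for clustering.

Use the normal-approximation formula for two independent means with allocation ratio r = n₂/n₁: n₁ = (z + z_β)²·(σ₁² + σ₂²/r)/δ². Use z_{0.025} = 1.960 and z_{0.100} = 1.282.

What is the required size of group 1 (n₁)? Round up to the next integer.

n₁ = 156

n₁ = (z_{α/2} + z_β)² · (σ₁² + σ₂²/r) / δ²
   = (1.960 + 1.282)² · (3.8² + 4.8²/2) / 1.8²
   = 10.5106 · (14.44 + 11.52) / 3.24
   = 10.5106 · 25.96 / 3.24
   = 84.21
Design effect: 1.85 × 84.21 = 155.80.
Round up → n₁ = 156; n₂ = r·n₁ = 2 × 156 = 312.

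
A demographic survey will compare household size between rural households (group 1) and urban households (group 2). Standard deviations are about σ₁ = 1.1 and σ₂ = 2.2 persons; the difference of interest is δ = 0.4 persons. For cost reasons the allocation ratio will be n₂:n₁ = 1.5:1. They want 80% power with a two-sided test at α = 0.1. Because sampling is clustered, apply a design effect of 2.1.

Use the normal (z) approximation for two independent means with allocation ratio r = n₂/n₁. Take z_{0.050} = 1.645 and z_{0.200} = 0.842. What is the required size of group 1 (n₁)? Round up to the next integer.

n₁ = (z_{α/2} + z_β)² · (σ₁² + σ₂²/r) / δ²
   = (1.645 + 0.842)² · (1.1² + 2.2²/1.5) / 0.4²
   = 6.1852 · (1.21 + 3.2267) / 0.16
   = 6.1852 · 4.4367 / 0.16
   = 171.51
Design effect: 2.1 × 171.51 = 360.17.
Round up → n₁ = 361; n₂ = r·n₁ = 1.5 × 361 = 542.

n₁ = 361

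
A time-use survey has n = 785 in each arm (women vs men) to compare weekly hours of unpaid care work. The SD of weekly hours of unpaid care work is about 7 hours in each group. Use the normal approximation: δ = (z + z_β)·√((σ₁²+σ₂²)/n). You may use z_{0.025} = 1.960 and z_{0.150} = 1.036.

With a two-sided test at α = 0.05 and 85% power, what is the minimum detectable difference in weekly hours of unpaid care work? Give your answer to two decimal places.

Minimum detectable difference ≈ 1.06 hours

δ = (z_{α/2} + z_β) · √((σ₁²+σ₂²)/n)
  = (1.960 + 1.036) · √(98/785)
  = 2.996 · √0.12484
  = 2.996 · 0.3533
  = 1.0586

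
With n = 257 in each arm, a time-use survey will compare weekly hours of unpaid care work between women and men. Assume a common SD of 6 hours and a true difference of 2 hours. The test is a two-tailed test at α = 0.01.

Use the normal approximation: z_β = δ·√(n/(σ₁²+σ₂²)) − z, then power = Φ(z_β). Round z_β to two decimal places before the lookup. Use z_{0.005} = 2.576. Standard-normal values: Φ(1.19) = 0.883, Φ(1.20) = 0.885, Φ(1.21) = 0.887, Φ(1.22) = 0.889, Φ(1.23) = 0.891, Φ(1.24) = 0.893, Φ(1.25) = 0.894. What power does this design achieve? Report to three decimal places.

Power ≈ 0.885

z_β = δ·√(n/(σ₁²+σ₂²)) − z_{α/2}
    = 2 · √(257/72) − 2.576
    = 2 · 1.88930 − 2.576
    = 3.7786 − 2.576 = 1.2026 → 1.20
Power = Φ(1.20) = 0.885.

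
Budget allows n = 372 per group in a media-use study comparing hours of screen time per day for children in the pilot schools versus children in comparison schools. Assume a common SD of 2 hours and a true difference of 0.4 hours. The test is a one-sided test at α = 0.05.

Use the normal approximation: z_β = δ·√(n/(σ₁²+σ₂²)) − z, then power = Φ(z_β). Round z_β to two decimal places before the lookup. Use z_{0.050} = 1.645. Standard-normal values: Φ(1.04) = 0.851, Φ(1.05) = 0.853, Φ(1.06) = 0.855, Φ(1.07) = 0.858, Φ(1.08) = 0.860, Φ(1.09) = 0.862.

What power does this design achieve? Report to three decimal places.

z_β = δ·√(n/(σ₁²+σ₂²)) − z_α
    = 0.4 · √(372/8) − 1.645
    = 0.4 · 6.81909 − 1.645
    = 2.7276 − 1.645 = 1.0826 → 1.08
Power = Φ(1.08) = 0.860.

Power ≈ 0.860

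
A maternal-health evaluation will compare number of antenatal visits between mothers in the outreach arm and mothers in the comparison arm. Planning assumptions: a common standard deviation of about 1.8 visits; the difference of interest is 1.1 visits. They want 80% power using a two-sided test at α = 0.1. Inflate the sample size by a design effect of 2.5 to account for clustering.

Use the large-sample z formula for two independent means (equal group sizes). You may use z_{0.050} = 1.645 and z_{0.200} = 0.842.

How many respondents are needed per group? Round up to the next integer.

n = (z_{α/2} + z_β)² · (σ₁² + σ₂²) / δ²
  = (1.645 + 0.842)² · (2·1.8² = 6.48) / 1.1²
  = 6.1852 · 6.48 / 1.21
  = 33.12
Design effect: 2.5 × 33.12 = 82.81.
Round up → n = 83 per group.

n = 83 per group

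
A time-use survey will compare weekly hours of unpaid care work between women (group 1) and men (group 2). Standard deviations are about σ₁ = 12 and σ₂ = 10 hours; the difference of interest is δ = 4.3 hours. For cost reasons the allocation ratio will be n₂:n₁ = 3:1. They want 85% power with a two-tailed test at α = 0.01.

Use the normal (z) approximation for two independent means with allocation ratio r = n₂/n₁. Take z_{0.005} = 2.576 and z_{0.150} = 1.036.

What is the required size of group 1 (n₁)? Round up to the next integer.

n₁ = 126

n₁ = (z_{α/2} + z_β)² · (σ₁² + σ₂²/r) / δ²
   = (2.576 + 1.036)² · (12² + 10²/3) / 4.3²
   = 13.0465 · (144 + 33.3333) / 18.49
   = 13.0465 · 177.3333 / 18.49
   = 125.13
Round up → n₁ = 126; n₂ = r·n₁ = 3 × 126 = 378.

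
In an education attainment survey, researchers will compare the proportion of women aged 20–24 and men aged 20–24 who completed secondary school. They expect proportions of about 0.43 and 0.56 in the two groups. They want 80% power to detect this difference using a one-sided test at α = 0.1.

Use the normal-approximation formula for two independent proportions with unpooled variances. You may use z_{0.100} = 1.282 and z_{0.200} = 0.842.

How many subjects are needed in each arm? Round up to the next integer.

n = 132 per group

n = (z_α + z_β)² · [p₁(1−p₁) + p₂(1−p₂)] / (p₁ − p₂)²
  = (1.282 + 0.842)² · (0.43·0.57 + 0.56·0.44) / (-0.13)²
  = (2.124)² · (0.2451 + 0.2464) / 0.0169
  = 4.5114 · 0.4915 / 0.0169
  = 131.20
Round up → n = 132 per group.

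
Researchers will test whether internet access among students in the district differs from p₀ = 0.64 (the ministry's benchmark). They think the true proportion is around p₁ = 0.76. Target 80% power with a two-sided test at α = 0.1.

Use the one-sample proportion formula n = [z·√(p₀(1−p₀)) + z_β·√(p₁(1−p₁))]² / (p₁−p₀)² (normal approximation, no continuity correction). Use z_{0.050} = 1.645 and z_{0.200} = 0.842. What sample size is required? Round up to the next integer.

n = [z_{α/2}·√(p₀q₀) + z_β·√(p₁q₁)]² / (p₁ − p₀)²
  = [1.645·√(0.64·0.36) + 0.842·√(0.76·0.24)]² / (0.12)²
  = [1.645·0.4800 + 0.842·0.4271]² / 0.0144
  = [1.1492]² / 0.0144
  = 91.71
Round up → n = 92.

n = 92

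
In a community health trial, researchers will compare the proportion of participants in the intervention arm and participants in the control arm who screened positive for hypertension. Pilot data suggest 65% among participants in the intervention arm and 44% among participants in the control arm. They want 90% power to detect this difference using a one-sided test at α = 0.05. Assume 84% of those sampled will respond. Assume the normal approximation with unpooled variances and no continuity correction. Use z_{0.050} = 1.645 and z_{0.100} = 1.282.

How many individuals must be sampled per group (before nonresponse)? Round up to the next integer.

n = (z_α + z_β)² · [p₁(1−p₁) + p₂(1−p₂)] / (p₁ − p₂)²
  = (1.645 + 1.282)² · (0.65·0.35 + 0.44·0.56) / (0.21)²
  = (2.927)² · (0.2275 + 0.2464) / 0.0441
  = 8.5673 · 0.4739 / 0.0441
  = 92.06
Adjust for 84% response: 92.06 / 0.84 = 109.60.
Round up → n = 110 per group.

n = 110 per group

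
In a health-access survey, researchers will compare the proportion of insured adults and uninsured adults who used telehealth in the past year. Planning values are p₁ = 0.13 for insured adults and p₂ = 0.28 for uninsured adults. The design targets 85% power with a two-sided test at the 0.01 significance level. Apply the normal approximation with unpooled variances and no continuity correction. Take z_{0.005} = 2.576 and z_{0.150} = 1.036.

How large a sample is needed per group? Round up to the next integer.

n = 183 per group

n = (z_{α/2} + z_β)² · [p₁(1−p₁) + p₂(1−p₂)] / (p₁ − p₂)²
  = (2.576 + 1.036)² · (0.13·0.87 + 0.28·0.72) / (-0.15)²
  = (3.612)² · (0.1131 + 0.2016) / 0.0225
  = 13.0465 · 0.3147 / 0.0225
  = 182.48
Round up → n = 183 per group.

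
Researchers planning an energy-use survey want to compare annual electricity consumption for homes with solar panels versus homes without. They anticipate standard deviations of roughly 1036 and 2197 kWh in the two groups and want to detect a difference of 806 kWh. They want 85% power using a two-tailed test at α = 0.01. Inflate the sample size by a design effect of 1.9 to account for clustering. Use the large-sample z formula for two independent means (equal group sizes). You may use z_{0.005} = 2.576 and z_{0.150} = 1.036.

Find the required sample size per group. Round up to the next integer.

n = (z_{α/2} + z_β)² · (σ₁² + σ₂²) / δ²
  = (2.576 + 1.036)² · (1036² + 2197² = 5900105) / 806²
  = 13.0465 · 5900105 / 649636
  = 118.49
Design effect: 1.9 × 118.49 = 225.13.
Round up → n = 226 per group.

n = 226 per group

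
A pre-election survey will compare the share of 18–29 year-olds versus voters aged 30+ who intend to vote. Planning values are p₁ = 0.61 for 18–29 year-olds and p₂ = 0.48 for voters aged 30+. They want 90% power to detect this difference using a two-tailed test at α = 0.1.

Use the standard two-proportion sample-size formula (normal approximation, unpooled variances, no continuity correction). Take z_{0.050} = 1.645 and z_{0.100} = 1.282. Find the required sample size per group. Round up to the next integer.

n = 248 per group

n = (z_{α/2} + z_β)² · [p₁(1−p₁) + p₂(1−p₂)] / (p₁ − p₂)²
  = (1.645 + 1.282)² · (0.61·0.39 + 0.48·0.52) / (0.13)²
  = (2.927)² · (0.2379 + 0.2496) / 0.0169
  = 8.5673 · 0.4875 / 0.0169
  = 247.13
Round up → n = 248 per group.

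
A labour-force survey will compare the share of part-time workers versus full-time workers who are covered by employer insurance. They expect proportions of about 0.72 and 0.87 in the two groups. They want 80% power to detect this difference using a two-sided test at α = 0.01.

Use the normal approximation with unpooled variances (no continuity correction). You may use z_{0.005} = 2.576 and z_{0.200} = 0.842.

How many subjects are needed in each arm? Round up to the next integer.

n = 164 per group

n = (z_{α/2} + z_β)² · [p₁(1−p₁) + p₂(1−p₂)] / (p₁ − p₂)²
  = (2.576 + 0.842)² · (0.72·0.28 + 0.87·0.13) / (-0.15)²
  = (3.418)² · (0.2016 + 0.1131) / 0.0225
  = 11.6827 · 0.3147 / 0.0225
  = 163.40
Round up → n = 164 per group.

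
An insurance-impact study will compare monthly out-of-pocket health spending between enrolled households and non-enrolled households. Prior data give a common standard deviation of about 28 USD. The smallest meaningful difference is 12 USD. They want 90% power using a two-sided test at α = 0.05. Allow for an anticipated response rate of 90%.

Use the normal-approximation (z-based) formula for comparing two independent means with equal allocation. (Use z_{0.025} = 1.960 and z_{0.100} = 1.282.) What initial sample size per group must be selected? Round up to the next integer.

n = (z_{α/2} + z_β)² · (σ₁² + σ₂²) / δ²
  = (1.960 + 1.282)² · (2·28² = 1568) / 12²
  = 10.5106 · 1568 / 144
  = 114.45
Adjust for 90% response: 114.45 / 0.90 = 127.16.
Round up → n = 128 per group.

n = 128 per group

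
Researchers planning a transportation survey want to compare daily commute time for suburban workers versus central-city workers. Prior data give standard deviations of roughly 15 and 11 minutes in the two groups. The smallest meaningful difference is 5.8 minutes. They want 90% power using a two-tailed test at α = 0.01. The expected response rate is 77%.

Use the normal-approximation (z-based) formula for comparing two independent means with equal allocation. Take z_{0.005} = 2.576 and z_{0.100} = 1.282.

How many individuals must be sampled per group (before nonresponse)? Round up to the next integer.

n = (z_{α/2} + z_β)² · (σ₁² + σ₂²) / δ²
  = (2.576 + 1.282)² · (15² + 11² = 346) / 5.8²
  = 14.8842 · 346 / 33.64
  = 153.09
Adjust for 77% response: 153.09 / 0.77 = 198.82.
Round up → n = 199 per group.

n = 199 per group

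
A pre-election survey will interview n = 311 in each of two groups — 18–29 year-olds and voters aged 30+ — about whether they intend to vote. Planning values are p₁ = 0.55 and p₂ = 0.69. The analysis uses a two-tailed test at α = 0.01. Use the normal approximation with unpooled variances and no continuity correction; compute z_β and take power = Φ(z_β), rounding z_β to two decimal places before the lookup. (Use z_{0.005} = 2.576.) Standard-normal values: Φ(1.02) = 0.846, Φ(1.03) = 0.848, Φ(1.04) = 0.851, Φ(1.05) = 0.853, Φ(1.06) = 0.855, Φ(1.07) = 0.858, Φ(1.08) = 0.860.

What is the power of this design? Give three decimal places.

Power ≈ 0.855

z_β = |p₁−p₂|·√(n/[p₁q₁+p₂q₂]) − z_{α/2}
    = 0.14 · √(311/0.4614) − 2.576
    = 0.14 · 25.9622 − 2.576
    = 3.6347 − 2.576 = 1.0587 → 1.06
Power = Φ(1.06) = 0.855.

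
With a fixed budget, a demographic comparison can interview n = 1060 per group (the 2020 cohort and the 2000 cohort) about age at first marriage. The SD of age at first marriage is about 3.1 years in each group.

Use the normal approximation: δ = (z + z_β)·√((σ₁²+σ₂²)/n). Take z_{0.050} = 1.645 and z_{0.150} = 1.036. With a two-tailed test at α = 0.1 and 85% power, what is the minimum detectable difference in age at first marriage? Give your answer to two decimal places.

Minimum detectable difference ≈ 0.36 years

δ = (z_{α/2} + z_β) · √((σ₁²+σ₂²)/n)
  = (1.645 + 1.036) · √(19.22/1060)
  = 2.681 · √0.01813
  = 2.681 · 0.1347
  = 0.3610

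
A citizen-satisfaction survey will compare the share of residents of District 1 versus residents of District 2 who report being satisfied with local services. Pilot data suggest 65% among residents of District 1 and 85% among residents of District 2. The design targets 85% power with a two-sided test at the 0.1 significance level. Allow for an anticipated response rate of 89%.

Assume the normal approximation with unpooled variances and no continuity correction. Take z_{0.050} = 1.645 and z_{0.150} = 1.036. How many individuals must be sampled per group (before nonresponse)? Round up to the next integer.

n = (z_{α/2} + z_β)² · [p₁(1−p₁) + p₂(1−p₂)] / (p₁ − p₂)²
  = (1.645 + 1.036)² · (0.65·0.35 + 0.85·0.15) / (-0.20)²
  = (2.681)² · (0.2275 + 0.1275) / 0.0400
  = 7.1878 · 0.3550 / 0.0400
  = 63.79
Adjust for 89% response: 63.79 / 0.89 = 71.68.
Round up → n = 72 per group.

n = 72 per group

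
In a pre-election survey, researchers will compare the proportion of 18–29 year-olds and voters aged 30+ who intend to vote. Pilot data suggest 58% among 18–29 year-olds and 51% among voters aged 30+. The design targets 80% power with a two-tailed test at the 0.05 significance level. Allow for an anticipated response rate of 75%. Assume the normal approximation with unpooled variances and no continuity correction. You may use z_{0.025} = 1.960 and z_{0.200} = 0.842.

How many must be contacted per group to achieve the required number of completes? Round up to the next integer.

n = 1055 per group

n = (z_{α/2} + z_β)² · [p₁(1−p₁) + p₂(1−p₂)] / (p₁ − p₂)²
  = (1.960 + 0.842)² · (0.58·0.42 + 0.51·0.49) / (0.07)²
  = (2.802)² · (0.2436 + 0.2499) / 0.0049
  = 7.8512 · 0.4935 / 0.0049
  = 790.73
Adjust for 75% response: 790.73 / 0.75 = 1054.30.
Round up → n = 1055 per group.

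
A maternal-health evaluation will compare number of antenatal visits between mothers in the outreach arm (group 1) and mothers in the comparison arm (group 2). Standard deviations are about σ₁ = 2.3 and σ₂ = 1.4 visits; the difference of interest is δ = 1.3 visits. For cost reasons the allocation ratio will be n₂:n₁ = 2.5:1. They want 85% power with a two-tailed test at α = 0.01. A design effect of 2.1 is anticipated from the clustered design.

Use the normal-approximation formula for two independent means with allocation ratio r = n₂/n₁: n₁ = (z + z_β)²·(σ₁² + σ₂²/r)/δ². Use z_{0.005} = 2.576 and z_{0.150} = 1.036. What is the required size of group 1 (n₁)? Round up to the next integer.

n₁ = 99

n₁ = (z_{α/2} + z_β)² · (σ₁² + σ₂²/r) / δ²
   = (2.576 + 1.036)² · (2.3² + 1.4²/2.5) / 1.3²
   = 13.0465 · (5.29 + 0.784) / 1.69
   = 13.0465 · 6.074 / 1.69
   = 46.89
Design effect: 2.1 × 46.89 = 98.47.
Round up → n₁ = 99; n₂ = r·n₁ = 2.5 × 99 = 248.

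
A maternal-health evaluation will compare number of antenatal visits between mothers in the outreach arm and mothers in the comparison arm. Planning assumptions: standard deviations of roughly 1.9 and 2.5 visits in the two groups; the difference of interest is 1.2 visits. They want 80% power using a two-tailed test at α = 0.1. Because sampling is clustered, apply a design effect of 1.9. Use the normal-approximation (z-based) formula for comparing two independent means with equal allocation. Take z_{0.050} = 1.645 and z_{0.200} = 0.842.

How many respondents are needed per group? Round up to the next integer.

n = (z_{α/2} + z_β)² · (σ₁² + σ₂²) / δ²
  = (1.645 + 0.842)² · (1.9² + 2.5² = 9.86) / 1.2²
  = 6.1852 · 9.86 / 1.44
  = 42.35
Design effect: 1.9 × 42.35 = 80.47.
Round up → n = 81 per group.

n = 81 per group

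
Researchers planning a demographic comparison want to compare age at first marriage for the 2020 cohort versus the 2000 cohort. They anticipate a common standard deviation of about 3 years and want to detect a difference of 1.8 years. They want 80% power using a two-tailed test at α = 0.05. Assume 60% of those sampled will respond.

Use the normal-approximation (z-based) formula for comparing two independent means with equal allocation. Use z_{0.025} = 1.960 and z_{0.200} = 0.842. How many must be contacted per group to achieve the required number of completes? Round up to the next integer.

n = 73 per group

n = (z_{α/2} + z_β)² · (σ₁² + σ₂²) / δ²
  = (1.960 + 0.842)² · (2·3² = 18) / 1.8²
  = 7.8512 · 18 / 3.24
  = 43.62
Adjust for 60% response: 43.62 / 0.60 = 72.70.
Round up → n = 73 per group.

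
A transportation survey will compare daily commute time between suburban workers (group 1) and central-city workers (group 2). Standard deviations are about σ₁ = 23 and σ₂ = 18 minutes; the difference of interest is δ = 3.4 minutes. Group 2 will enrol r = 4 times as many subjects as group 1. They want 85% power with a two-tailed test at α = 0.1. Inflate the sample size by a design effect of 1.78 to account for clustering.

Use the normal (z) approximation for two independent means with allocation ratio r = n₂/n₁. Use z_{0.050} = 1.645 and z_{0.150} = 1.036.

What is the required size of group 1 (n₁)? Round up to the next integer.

n₁ = 676

n₁ = (z_{α/2} + z_β)² · (σ₁² + σ₂²/r) / δ²
   = (1.645 + 1.036)² · (23² + 18²/4) / 3.4²
   = 7.1878 · (529 + 81) / 11.56
   = 7.1878 · 610 / 11.56
   = 379.28
Design effect: 1.78 × 379.28 = 675.13.
Round up → n₁ = 676; n₂ = r·n₁ = 4 × 676 = 2704.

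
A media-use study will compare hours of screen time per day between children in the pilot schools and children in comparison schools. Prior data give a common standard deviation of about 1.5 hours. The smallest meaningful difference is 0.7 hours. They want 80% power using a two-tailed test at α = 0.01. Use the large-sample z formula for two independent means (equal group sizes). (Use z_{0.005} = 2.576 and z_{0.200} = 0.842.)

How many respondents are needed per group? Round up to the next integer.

n = (z_{α/2} + z_β)² · (σ₁² + σ₂²) / δ²
  = (2.576 + 0.842)² · (2·1.5² = 4.5) / 0.7²
  = 11.6827 · 4.5 / 0.49
  = 107.29
Round up → n = 108 per group.

n = 108 per group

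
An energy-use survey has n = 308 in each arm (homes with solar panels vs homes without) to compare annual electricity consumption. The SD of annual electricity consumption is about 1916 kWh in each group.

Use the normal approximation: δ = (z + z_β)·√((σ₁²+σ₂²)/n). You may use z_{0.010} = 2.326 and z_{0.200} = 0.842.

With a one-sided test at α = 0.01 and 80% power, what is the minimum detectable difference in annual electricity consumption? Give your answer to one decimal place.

Minimum detectable difference ≈ 489.1 kWh

δ = (z_α + z_β) · √((σ₁²+σ₂²)/n)
  = (2.326 + 0.842) · √(7342112/308)
  = 3.168 · √23838.0
  = 3.168 · 154.3957
  = 489.1255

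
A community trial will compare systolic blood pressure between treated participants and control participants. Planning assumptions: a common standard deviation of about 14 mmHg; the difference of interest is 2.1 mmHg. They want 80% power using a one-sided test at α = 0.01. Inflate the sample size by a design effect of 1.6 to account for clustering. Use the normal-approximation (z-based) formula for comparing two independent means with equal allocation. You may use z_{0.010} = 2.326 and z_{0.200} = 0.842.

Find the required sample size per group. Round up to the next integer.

n = 1428 per group

n = (z_α + z_β)² · (σ₁² + σ₂²) / δ²
  = (2.326 + 0.842)² · (2·14² = 392) / 2.1²
  = 10.0362 · 392 / 4.41
  = 892.11
Design effect: 1.6 × 892.11 = 1427.37.
Round up → n = 1428 per group.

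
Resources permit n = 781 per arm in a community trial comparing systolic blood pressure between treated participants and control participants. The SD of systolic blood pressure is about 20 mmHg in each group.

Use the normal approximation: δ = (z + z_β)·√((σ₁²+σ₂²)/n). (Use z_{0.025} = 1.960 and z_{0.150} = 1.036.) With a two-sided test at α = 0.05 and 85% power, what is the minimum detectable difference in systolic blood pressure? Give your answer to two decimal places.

Minimum detectable difference ≈ 3.03 mmHg

δ = (z_{α/2} + z_β) · √((σ₁²+σ₂²)/n)
  = (1.960 + 1.036) · √(800/781)
  = 2.996 · √1.0243
  = 2.996 · 1.0121
  = 3.0322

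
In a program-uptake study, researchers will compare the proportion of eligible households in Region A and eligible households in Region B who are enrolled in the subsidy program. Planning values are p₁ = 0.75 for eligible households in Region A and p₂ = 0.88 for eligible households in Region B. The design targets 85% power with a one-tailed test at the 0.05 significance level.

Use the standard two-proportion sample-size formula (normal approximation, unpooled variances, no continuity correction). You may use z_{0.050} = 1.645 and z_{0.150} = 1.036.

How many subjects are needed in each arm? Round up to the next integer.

n = 125 per group

n = (z_α + z_β)² · [p₁(1−p₁) + p₂(1−p₂)] / (p₁ − p₂)²
  = (1.645 + 1.036)² · (0.75·0.25 + 0.88·0.12) / (-0.13)²
  = (2.681)² · (0.1875 + 0.1056) / 0.0169
  = 7.1878 · 0.2931 / 0.0169
  = 124.66
Round up → n = 125 per group.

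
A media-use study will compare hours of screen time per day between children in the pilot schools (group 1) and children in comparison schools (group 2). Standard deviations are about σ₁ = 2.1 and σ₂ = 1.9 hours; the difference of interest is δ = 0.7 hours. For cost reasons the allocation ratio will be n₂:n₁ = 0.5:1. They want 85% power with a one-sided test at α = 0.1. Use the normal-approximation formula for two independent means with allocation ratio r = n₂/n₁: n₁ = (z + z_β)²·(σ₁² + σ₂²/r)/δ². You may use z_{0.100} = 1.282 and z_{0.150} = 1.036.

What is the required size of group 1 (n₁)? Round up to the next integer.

n₁ = 128

n₁ = (z_α + z_β)² · (σ₁² + σ₂²/r) / δ²
   = (1.282 + 1.036)² · (2.1² + 1.9²/0.5) / 0.7²
   = 5.3731 · (4.41 + 7.22) / 0.49
   = 5.3731 · 11.63 / 0.49
   = 127.53
Round up → n₁ = 128; n₂ = r·n₁ = 0.5 × 128 = 64.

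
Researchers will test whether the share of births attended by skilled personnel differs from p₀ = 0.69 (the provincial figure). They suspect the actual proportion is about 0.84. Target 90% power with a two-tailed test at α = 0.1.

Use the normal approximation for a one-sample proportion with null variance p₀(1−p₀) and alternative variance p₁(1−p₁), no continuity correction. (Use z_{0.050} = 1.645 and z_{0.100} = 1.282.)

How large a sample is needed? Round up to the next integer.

n = [z_{α/2}·√(p₀q₀) + z_β·√(p₁q₁)]² / (p₁ − p₀)²
  = [1.645·√(0.69·0.31) + 1.282·√(0.84·0.16)]² / (0.15)²
  = [1.645·0.4625 + 1.282·0.3666]² / 0.0225
  = [1.2308]² / 0.0225
  = 67.33
Round up → n = 68.

n = 68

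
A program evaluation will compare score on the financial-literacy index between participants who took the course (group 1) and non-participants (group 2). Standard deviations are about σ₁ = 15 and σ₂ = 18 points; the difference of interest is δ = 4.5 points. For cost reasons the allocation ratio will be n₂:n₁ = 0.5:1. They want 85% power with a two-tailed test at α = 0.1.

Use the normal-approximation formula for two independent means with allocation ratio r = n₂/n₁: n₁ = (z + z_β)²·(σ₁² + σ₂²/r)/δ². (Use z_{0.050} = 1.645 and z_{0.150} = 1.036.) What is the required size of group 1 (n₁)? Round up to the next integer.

n₁ = (z_{α/2} + z_β)² · (σ₁² + σ₂²/r) / δ²
   = (1.645 + 1.036)² · (15² + 18²/0.5) / 4.5²
   = 7.1878 · (225 + 648) / 20.25
   = 7.1878 · 873 / 20.25
   = 309.87
Round up → n₁ = 310; n₂ = r·n₁ = 0.5 × 310 = 155.

n₁ = 310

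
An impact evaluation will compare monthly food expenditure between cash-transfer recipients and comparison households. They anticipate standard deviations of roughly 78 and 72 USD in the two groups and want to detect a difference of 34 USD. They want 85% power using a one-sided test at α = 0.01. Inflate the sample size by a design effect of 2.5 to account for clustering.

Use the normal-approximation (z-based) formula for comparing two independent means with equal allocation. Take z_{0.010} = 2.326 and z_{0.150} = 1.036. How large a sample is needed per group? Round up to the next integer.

n = (z_α + z_β)² · (σ₁² + σ₂²) / δ²
  = (2.326 + 1.036)² · (78² + 72² = 11268) / 34²
  = 11.3030 · 11268 / 1156
  = 110.18
Design effect: 2.5 × 110.18 = 275.44.
Round up → n = 276 per group.

n = 276 per group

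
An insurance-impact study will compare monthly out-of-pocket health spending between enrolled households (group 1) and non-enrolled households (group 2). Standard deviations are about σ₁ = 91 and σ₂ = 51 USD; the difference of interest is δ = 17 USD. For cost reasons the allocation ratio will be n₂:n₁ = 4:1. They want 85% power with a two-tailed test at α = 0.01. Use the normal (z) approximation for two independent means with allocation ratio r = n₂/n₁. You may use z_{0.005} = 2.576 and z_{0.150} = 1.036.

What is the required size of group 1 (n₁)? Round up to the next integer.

n₁ = 404

n₁ = (z_{α/2} + z_β)² · (σ₁² + σ₂²/r) / δ²
   = (2.576 + 1.036)² · (91² + 51²/4) / 17²
   = 13.0465 · (8281 + 650.25) / 289
   = 13.0465 · 8931.2 / 289
   = 403.19
Round up → n₁ = 404; n₂ = r·n₁ = 4 × 404 = 1616.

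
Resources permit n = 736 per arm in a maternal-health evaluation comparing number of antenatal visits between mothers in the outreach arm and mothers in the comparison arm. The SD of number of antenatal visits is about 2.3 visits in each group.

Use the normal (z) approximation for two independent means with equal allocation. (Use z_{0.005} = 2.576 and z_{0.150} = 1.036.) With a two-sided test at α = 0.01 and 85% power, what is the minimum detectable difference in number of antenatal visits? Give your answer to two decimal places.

Minimum detectable difference ≈ 0.43 visits

δ = (z_{α/2} + z_β) · √((σ₁²+σ₂²)/n)
  = (2.576 + 1.036) · √(10.58/736)
  = 3.612 · √0.01437
  = 3.612 · 0.1199
  = 0.4331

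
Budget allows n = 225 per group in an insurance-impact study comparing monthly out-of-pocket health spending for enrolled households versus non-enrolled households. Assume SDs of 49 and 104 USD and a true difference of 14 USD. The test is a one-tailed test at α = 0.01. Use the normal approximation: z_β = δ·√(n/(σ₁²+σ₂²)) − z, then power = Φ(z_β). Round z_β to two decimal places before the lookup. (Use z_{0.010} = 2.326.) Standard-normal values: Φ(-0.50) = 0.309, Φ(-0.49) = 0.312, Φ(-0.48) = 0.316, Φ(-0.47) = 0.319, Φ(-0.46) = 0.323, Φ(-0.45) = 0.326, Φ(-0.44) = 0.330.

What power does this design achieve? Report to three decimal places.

Power ≈ 0.309

z_β = δ·√(n/(σ₁²+σ₂²)) − z_α
    = 14 · √(225/13217) − 2.326
    = 14 · 0.13047 − 2.326
    = 1.8266 − 2.326 = -0.4994 → -0.50
Power = Φ(-0.50) = 0.309.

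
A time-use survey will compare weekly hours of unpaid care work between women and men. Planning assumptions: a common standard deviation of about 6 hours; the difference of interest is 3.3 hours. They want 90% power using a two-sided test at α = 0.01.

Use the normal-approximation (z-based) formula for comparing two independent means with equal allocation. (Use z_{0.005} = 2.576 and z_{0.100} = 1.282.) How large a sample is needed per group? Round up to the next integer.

n = (z_{α/2} + z_β)² · (σ₁² + σ₂²) / δ²
  = (2.576 + 1.282)² · (2·6² = 72) / 3.3²
  = 14.8842 · 72 / 10.89
  = 98.41
Round up → n = 99 per group.

n = 99 per group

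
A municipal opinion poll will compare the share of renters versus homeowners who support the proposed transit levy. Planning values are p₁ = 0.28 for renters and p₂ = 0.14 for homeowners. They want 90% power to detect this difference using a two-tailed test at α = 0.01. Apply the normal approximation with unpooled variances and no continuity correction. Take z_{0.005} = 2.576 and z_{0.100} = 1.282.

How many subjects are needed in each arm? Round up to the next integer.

n = (z_{α/2} + z_β)² · [p₁(1−p₁) + p₂(1−p₂)] / (p₁ − p₂)²
  = (2.576 + 1.282)² · (0.28·0.72 + 0.14·0.86) / (0.14)²
  = (3.858)² · (0.2016 + 0.1204) / 0.0196
  = 14.8842 · 0.3220 / 0.0196
  = 244.53
Round up → n = 245 per group.

n = 245 per group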